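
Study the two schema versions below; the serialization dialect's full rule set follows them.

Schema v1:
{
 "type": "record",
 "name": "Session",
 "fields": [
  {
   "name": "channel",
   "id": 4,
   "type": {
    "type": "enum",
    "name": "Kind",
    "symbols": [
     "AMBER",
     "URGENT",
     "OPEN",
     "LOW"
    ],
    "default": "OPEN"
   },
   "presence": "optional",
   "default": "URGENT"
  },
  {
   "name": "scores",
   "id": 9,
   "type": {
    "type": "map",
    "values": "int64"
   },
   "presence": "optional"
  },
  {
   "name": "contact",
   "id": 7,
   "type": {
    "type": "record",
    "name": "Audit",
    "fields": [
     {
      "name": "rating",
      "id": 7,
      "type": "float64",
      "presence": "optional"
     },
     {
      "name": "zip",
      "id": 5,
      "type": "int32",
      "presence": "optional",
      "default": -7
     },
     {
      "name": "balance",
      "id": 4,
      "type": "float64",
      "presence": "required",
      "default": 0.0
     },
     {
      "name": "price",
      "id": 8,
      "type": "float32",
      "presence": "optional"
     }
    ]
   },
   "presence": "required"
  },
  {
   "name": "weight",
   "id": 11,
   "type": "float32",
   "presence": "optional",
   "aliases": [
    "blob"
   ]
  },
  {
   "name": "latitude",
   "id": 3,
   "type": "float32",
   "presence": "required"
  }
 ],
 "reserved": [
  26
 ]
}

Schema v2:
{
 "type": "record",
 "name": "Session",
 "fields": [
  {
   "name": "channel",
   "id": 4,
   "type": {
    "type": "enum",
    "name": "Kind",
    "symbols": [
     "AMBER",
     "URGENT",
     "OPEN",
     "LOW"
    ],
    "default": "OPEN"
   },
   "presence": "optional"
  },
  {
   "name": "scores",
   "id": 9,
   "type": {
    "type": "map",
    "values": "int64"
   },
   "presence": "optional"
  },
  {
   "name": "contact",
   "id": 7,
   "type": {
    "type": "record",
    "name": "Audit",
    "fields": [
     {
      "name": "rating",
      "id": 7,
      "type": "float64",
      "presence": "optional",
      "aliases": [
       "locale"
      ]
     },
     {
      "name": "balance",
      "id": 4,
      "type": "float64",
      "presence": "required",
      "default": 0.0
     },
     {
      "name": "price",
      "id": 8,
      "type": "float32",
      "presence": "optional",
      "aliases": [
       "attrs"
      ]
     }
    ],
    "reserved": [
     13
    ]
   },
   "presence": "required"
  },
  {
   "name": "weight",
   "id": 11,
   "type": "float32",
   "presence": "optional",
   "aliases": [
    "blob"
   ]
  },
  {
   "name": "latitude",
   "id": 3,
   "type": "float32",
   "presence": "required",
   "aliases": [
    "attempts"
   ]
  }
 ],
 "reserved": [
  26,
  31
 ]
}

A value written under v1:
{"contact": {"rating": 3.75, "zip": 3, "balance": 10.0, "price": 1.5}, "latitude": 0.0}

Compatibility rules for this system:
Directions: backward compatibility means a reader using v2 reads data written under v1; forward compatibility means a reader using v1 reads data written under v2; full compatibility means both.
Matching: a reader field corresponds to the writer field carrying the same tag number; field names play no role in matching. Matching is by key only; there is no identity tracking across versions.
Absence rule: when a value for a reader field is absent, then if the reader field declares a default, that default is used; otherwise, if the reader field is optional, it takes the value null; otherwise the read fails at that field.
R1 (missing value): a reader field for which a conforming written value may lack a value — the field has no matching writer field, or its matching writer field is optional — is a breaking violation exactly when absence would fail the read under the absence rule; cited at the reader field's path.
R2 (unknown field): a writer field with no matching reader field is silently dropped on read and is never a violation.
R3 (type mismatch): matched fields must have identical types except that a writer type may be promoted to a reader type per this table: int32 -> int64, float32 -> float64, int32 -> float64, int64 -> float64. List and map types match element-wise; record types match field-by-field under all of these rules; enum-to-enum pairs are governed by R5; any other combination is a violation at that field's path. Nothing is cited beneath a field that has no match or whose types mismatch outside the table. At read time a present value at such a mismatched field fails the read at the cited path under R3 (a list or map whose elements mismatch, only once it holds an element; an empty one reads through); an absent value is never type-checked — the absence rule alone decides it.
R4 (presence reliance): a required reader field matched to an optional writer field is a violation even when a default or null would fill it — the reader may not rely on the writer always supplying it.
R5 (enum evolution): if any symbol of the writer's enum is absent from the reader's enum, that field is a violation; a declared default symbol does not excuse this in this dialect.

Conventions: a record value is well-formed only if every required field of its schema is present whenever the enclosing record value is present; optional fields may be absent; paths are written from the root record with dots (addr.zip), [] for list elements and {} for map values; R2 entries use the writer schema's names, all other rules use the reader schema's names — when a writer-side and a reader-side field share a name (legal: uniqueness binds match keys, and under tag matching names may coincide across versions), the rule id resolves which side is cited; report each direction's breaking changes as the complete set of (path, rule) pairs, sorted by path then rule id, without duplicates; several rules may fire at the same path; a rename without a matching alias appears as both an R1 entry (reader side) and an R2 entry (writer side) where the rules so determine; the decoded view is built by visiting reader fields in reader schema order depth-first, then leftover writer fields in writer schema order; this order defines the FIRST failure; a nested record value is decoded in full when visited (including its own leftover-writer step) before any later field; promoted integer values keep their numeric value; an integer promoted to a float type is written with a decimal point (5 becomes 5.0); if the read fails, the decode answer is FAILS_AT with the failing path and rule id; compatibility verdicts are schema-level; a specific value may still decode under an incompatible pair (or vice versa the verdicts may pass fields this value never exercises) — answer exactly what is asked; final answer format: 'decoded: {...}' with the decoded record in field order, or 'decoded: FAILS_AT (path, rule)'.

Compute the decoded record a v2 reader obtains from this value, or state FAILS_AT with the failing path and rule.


decoded: {"channel": null, "scores": null, "contact": {"rating": 3.75, "balance": 10.0, "price": 1.5}, "weight": null, "latitude": 0.0}

each type pair in Session: writer, then reader
migrating the Session value to v2:
  channel := null (missing; optional => null)
  scores := null (missing; optional => null)
  contact.rating := 3.75
  contact.balance := 10.0
  contact.price := 1.5
  writer contact.zip: no reader field; dropped
  weight := null (missing; optional => null)
  latitude := 0.0
  => decoded: {"channel": null, "scores": null, "contact": {"rating": 3.75, "balance": 10.0, "price": 1.5}, "weight": null, "latitude": 0.0}


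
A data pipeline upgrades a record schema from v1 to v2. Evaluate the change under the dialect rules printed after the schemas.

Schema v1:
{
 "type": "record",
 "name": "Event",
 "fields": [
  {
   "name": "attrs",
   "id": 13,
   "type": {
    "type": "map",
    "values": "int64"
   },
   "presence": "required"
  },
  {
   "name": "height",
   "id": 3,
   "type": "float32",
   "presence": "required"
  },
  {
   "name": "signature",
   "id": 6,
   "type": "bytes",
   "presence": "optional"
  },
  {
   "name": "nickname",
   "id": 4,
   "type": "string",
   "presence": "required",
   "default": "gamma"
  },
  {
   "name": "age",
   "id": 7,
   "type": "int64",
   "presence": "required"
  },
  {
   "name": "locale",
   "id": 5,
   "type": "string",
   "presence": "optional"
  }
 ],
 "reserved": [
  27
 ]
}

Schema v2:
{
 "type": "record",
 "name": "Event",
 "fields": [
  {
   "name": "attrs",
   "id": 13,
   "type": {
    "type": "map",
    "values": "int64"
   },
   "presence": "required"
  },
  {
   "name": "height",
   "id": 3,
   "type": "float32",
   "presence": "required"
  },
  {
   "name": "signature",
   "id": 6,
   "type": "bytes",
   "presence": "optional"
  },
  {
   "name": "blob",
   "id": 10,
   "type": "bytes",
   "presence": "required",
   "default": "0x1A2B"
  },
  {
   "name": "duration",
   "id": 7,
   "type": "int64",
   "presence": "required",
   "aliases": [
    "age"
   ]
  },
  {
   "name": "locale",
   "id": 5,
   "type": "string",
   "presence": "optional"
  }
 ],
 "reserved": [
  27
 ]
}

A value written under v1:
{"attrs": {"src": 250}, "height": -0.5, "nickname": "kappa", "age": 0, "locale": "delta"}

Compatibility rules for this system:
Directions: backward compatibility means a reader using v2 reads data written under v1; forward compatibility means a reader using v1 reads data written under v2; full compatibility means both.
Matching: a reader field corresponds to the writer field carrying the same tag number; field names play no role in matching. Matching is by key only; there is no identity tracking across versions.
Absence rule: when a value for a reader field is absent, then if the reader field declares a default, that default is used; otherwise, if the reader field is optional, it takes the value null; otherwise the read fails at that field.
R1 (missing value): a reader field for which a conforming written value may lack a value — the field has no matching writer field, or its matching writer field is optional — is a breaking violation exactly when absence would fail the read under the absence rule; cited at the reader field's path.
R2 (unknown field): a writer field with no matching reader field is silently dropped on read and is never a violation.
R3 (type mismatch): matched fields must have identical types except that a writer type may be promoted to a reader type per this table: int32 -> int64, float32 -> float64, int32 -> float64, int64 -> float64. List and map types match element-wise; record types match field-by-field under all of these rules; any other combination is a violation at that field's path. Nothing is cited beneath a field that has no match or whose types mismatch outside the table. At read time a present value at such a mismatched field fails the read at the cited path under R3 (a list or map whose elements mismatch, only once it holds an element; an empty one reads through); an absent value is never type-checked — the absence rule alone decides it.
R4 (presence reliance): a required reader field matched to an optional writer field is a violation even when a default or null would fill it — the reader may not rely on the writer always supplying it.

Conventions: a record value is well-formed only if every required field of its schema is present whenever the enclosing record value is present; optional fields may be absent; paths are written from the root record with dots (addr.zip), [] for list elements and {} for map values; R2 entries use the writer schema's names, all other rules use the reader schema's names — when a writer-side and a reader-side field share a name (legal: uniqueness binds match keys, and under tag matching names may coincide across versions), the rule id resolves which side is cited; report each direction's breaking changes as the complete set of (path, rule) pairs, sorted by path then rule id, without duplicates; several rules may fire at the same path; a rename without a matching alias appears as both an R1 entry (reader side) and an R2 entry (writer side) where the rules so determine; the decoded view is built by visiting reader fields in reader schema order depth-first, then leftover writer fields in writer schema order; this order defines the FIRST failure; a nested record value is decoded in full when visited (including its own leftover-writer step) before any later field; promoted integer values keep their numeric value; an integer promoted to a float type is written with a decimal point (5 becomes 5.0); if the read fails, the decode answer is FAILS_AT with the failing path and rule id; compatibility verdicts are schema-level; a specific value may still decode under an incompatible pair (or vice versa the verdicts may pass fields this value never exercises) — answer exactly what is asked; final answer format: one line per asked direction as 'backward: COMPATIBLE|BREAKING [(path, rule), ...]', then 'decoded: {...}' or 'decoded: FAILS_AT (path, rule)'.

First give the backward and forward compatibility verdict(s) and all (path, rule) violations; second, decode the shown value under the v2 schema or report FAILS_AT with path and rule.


backward: COMPATIBLE []; forward: COMPATIBLE []; decoded: {"attrs": {"src": 250}, "height": -0.5, "signature": null, "blob": 0x1A2B, "duration": 0, "locale": "delta"}

arrows below run writer -> reader for Event
backward on Event — v2 reading data written by v1:
  attrs: paired with writer attrs (map<string, int64> -> map<string, int64>; writer required)
  height: paired with writer height (float32 -> float32; writer required)
  signature: paired with writer signature (bytes -> bytes; writer optional)
  blob: no writer match
  duration: paired with writer age (int64 -> int64; writer required)
  locale: paired with writer locale (string -> string; writer optional)
  leftover writer field: nickname
  => backward verdict for Event: COMPATIBLE, no violations
forward on Event — v1 reading data written by v2:
  attrs: paired with writer attrs (map<string, int64> -> map<string, int64>; writer required)
  height: paired with writer height (float32 -> float32; writer required)
  signature: paired with writer signature (bytes -> bytes; writer optional)
  nickname: no writer match
  age: paired with writer duration (int64 -> int64; writer required)
  locale: paired with writer locale (string -> string; writer optional)
  leftover writer field: blob
  => forward verdict for Event: COMPATIBLE, no violations
decoding the Event value with the v2 reader:
  attrs := {"src": 250}
  height := -0.5
  signature := null (absent, optional -> null)
  blob := 0x1A2B (absent -> default)
  duration := 0 (from writer age)
  locale := "delta"
  writer nickname: unknown -> dropped
  => decoded: {"attrs": {"src": 250}, "height": -0.5, "signature": null, "blob": 0x1A2B, "duration": 0, "locale": "delta"}


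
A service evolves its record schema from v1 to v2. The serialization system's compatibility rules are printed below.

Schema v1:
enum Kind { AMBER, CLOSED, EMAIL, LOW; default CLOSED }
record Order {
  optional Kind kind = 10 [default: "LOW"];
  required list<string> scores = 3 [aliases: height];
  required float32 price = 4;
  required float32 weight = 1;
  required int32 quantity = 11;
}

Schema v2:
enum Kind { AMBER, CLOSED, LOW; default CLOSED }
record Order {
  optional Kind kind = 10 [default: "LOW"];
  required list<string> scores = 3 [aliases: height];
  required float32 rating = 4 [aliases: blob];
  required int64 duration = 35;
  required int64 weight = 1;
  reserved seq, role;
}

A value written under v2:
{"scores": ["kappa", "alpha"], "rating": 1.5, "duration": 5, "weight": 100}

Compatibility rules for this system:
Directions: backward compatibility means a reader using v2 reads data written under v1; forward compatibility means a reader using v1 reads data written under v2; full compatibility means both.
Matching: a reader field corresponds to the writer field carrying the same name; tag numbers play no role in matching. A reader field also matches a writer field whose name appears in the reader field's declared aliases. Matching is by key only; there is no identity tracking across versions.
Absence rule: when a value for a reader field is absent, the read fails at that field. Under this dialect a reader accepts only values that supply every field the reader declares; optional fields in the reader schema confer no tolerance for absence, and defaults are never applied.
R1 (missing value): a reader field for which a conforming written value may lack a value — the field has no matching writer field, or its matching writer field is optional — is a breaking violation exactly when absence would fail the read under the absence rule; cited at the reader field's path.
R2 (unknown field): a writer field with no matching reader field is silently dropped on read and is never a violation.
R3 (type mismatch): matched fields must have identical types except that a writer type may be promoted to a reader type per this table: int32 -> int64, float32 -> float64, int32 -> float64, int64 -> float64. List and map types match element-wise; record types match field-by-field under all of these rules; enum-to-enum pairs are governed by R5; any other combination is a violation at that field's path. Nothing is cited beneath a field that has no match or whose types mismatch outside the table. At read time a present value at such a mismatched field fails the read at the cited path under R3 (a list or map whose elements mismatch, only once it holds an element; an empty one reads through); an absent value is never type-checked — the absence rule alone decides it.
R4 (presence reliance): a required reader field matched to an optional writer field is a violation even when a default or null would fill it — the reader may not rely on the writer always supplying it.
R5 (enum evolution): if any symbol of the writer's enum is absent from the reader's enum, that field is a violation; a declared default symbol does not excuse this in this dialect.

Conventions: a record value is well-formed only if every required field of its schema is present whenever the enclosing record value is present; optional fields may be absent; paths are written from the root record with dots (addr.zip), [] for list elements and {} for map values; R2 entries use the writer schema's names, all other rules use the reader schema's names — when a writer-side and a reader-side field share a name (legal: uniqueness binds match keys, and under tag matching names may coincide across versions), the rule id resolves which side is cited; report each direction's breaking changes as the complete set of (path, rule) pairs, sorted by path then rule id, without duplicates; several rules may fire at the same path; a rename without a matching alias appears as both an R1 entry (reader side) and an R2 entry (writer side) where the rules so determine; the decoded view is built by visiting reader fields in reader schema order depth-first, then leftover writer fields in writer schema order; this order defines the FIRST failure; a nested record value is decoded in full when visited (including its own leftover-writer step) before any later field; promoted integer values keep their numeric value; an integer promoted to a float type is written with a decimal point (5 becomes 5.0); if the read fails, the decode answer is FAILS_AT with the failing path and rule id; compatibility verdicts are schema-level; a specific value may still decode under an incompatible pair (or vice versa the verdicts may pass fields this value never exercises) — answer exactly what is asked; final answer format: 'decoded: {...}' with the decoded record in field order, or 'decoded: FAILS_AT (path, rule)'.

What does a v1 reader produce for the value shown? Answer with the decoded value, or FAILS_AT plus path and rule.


arrows below run writer -> reader for Order
decode walk for Order under reader schema v1:
  read fails at kind under R1 (no fill)
  => FAILS_AT (kind, R1)
checking off the Order differences that do not matter here:
  added field duration to record Order: required int64, tag 35 (in v2 it sits immediately before weight) -> schema-level compatibility only; this Order value's decode is unchanged
  field weight in record Order: type float32 changed to int64 -> schema-level compatibility only; this Order value's decode is unchanged
  renamed field price to rating in record Order -> schema-level compatibility only; this Order value's decode is unchanged
  removed field quantity from record Order -> schema-level compatibility only; this Order value's decode is unchanged

decoded: FAILS_AT (kind, R1)


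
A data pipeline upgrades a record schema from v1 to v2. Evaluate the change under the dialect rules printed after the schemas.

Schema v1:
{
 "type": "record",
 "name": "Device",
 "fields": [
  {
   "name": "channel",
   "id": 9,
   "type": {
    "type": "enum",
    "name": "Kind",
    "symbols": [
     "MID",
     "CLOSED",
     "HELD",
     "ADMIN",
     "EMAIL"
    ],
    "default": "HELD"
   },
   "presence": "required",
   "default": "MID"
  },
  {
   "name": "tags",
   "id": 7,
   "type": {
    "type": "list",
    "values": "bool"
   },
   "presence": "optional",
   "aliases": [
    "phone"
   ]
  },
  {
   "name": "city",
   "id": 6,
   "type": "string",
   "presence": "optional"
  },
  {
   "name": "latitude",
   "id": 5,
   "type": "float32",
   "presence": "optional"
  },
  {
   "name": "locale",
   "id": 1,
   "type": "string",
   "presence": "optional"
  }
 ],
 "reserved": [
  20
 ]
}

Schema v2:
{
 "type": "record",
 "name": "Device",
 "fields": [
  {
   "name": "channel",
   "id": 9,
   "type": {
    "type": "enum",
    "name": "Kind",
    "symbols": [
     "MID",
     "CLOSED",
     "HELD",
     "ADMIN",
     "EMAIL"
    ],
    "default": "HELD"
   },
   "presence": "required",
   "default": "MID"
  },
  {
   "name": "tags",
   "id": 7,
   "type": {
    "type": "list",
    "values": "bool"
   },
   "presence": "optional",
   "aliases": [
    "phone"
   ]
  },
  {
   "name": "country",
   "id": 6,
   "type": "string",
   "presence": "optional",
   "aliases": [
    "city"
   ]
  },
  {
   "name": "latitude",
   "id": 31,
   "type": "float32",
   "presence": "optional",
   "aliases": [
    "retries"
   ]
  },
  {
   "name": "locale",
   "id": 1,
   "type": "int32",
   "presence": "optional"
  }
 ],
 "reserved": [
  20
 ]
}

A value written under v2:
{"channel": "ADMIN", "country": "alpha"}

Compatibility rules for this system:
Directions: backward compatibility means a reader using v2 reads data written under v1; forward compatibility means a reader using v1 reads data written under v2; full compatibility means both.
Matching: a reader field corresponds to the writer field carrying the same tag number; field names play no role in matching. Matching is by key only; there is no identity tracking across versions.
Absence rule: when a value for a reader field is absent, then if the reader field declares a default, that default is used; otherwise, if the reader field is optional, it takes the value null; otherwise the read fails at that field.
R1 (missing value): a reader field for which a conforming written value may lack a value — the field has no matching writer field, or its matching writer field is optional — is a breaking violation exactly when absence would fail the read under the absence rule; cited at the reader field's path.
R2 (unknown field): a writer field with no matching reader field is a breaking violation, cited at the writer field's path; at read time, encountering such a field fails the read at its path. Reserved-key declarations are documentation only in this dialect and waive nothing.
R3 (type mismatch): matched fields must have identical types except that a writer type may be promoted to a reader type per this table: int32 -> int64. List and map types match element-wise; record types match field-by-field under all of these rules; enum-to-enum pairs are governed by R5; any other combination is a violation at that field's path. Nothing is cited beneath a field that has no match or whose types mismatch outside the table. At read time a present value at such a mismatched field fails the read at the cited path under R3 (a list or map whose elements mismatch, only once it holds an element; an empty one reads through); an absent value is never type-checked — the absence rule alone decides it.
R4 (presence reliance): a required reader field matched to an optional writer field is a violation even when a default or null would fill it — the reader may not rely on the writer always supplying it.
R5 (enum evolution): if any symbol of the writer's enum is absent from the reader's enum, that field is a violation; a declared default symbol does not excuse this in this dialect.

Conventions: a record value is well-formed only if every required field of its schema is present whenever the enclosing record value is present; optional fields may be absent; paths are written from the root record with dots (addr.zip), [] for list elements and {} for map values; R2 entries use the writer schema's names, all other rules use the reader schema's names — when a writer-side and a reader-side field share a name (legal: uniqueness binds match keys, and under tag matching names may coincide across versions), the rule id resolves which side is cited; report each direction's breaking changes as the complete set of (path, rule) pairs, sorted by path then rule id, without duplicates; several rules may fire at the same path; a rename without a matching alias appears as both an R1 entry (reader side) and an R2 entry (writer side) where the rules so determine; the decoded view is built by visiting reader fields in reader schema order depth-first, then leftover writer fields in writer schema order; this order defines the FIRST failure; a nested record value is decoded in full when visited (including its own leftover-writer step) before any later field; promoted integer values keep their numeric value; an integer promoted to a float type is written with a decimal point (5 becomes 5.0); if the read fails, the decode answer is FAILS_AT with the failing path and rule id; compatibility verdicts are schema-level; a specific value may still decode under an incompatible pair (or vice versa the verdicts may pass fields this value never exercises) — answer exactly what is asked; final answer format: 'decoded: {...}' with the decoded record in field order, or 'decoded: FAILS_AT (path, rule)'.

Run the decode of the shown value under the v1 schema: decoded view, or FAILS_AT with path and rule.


decoded: {"channel": "ADMIN", "tags": null, "city": "alpha", "latitude": null, "locale": null}

the writer's type comes first in each Device pair
decode walk for Device under reader schema v1:
  channel := "ADMIN"
  tags := null (not supplied -> null)
  city := "alpha" (from writer country)
  latitude := null (not supplied -> null)
  locale := null (not supplied -> null)
  => decoded: {"channel": "ADMIN", "tags": null, "city": "alpha", "latitude": null, "locale": null}
the other Device changes do not affect what is asked:
  renamed field city to country in record Device (alias city declared on the renamed field) -> fires no rule on Device under this dialect and leaves the result unchanged
  field latitude in record Device: tag 5 changed to 31 -> affects the rule determinations only; this particular Device value decodes identically
  field locale in record Device: type string changed to int32 -> affects the rule determinations only; this particular Device value decodes identically


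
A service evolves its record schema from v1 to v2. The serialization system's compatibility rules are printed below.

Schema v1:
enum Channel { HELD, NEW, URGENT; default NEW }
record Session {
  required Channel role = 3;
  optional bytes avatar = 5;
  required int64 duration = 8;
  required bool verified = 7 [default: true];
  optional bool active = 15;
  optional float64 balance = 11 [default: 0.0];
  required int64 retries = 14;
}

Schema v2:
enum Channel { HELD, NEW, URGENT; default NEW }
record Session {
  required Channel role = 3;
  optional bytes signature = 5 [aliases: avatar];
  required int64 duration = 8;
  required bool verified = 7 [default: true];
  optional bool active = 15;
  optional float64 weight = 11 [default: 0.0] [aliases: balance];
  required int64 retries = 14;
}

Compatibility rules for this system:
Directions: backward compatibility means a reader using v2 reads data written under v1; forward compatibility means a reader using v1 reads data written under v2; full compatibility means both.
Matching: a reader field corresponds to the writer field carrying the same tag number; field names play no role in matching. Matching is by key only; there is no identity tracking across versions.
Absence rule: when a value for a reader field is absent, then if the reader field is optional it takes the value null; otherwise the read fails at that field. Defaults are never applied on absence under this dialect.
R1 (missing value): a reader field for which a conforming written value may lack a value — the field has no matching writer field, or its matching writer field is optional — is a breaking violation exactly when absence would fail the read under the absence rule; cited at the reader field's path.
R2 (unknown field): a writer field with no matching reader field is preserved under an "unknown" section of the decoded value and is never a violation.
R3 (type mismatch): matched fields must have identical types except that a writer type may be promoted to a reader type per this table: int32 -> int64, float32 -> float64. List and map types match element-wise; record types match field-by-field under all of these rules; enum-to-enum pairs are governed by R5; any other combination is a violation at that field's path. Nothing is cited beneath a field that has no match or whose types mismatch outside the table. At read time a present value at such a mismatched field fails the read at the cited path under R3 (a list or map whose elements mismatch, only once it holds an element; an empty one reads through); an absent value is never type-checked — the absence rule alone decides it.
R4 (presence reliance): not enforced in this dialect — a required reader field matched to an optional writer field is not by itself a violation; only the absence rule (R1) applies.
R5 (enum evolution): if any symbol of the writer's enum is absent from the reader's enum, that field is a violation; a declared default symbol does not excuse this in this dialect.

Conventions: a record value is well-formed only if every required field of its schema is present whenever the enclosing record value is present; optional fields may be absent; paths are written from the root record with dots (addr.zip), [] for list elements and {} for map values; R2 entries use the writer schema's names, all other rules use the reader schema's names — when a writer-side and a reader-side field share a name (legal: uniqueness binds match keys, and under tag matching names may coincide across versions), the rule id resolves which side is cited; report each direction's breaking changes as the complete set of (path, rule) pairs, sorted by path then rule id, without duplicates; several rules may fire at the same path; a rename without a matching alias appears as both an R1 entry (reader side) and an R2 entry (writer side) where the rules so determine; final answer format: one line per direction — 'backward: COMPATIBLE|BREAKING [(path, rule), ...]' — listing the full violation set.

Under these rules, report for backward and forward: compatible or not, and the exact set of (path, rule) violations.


backward: COMPATIBLE []; forward: COMPATIBLE []

each type pair in Session: writer, then reader
backward analysis of Session with v2 as reader and v1 as writer:
  role: Channel -> Channel, writer required; from role
  signature: bytes -> bytes, writer optional; from avatar
  duration: int64 -> int64, writer required; from duration
  verified: bool -> bool, writer required; from verified
  active: bool -> bool, writer optional; from active
  weight: float64 -> float64, writer optional; from balance
  retries: int64 -> int64, writer required; from retries
  => backward: COMPATIBLE
forward analysis of Session with v1 as reader and v2 as writer:
  role: Channel -> Channel, writer required; from role
  avatar: bytes -> bytes, writer optional; from signature
  duration: int64 -> int64, writer required; from duration
  verified: bool -> bool, writer required; from verified
  active: bool -> bool, writer optional; from active
  balance: float64 -> float64, writer optional; from weight
  retries: int64 -> int64, writer required; from retries
  => forward: COMPATIBLE


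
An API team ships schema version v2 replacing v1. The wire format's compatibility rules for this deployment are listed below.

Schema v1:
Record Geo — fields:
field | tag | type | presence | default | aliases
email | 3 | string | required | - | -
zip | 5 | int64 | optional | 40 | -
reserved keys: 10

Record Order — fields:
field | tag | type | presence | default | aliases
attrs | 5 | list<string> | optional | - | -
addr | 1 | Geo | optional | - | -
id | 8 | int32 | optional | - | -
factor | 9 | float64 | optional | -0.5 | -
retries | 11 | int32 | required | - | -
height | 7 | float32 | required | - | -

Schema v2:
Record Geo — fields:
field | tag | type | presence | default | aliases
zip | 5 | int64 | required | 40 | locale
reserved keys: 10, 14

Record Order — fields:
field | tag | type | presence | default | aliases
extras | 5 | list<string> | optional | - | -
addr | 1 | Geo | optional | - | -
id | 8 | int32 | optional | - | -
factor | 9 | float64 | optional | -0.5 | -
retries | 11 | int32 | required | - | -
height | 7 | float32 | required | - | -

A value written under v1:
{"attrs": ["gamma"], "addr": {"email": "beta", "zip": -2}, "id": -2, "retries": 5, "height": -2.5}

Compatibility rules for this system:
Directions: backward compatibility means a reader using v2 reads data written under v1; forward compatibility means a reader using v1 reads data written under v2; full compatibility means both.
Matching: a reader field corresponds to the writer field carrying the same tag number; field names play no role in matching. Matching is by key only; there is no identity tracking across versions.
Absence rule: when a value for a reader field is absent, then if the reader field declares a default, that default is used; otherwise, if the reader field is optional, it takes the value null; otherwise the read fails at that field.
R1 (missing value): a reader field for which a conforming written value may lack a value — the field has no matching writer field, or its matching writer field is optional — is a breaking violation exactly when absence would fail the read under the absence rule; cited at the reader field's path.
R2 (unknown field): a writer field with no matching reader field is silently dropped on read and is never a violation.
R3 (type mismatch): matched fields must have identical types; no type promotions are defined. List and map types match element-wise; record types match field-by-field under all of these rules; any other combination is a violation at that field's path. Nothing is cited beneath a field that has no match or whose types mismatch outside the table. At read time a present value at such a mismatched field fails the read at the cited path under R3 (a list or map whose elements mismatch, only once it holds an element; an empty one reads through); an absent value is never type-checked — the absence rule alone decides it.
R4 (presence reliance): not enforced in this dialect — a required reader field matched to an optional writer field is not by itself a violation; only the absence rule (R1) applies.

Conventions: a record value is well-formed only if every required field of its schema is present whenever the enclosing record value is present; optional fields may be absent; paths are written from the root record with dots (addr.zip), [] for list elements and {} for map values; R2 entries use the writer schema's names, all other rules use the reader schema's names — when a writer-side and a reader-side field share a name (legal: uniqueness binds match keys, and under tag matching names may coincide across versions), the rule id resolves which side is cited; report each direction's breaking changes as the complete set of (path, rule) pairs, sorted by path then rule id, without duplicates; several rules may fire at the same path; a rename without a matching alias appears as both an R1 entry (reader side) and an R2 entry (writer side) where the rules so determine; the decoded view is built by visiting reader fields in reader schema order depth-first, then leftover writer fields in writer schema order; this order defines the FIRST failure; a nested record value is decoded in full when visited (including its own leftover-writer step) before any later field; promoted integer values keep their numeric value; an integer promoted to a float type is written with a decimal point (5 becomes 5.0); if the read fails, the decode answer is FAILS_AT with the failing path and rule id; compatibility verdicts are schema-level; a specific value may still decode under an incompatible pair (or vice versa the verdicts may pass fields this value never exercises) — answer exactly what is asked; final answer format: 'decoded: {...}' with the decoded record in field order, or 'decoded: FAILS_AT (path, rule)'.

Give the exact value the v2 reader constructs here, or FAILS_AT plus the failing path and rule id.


in Order below, arrows point writer -> reader
decode walk for Order under reader schema v2:
  extras := ["gamma"] (from writer attrs)
  addr.zip := -2
  writer addr.email: unmatched, discarded
  id := -2
  factor := -0.5 (no value, default fills)
  retries := 5
  height := -2.5
  => decoded: {"extras": ["gamma"], "addr": {"zip": -2}, "id": -2, "factor": -0.5, "retries": 5, "height": -2.5}
the rest of the Order diff is inert for this question:
  field zip in record Geo: optional changed to required -> triggers nothing under the printed rules; the Order answer is the same either way

decoded: {"extras": ["gamma"], "addr": {"zip": -2}, "id": -2, "factor": -0.5, "retries": 5, "height": -2.5}


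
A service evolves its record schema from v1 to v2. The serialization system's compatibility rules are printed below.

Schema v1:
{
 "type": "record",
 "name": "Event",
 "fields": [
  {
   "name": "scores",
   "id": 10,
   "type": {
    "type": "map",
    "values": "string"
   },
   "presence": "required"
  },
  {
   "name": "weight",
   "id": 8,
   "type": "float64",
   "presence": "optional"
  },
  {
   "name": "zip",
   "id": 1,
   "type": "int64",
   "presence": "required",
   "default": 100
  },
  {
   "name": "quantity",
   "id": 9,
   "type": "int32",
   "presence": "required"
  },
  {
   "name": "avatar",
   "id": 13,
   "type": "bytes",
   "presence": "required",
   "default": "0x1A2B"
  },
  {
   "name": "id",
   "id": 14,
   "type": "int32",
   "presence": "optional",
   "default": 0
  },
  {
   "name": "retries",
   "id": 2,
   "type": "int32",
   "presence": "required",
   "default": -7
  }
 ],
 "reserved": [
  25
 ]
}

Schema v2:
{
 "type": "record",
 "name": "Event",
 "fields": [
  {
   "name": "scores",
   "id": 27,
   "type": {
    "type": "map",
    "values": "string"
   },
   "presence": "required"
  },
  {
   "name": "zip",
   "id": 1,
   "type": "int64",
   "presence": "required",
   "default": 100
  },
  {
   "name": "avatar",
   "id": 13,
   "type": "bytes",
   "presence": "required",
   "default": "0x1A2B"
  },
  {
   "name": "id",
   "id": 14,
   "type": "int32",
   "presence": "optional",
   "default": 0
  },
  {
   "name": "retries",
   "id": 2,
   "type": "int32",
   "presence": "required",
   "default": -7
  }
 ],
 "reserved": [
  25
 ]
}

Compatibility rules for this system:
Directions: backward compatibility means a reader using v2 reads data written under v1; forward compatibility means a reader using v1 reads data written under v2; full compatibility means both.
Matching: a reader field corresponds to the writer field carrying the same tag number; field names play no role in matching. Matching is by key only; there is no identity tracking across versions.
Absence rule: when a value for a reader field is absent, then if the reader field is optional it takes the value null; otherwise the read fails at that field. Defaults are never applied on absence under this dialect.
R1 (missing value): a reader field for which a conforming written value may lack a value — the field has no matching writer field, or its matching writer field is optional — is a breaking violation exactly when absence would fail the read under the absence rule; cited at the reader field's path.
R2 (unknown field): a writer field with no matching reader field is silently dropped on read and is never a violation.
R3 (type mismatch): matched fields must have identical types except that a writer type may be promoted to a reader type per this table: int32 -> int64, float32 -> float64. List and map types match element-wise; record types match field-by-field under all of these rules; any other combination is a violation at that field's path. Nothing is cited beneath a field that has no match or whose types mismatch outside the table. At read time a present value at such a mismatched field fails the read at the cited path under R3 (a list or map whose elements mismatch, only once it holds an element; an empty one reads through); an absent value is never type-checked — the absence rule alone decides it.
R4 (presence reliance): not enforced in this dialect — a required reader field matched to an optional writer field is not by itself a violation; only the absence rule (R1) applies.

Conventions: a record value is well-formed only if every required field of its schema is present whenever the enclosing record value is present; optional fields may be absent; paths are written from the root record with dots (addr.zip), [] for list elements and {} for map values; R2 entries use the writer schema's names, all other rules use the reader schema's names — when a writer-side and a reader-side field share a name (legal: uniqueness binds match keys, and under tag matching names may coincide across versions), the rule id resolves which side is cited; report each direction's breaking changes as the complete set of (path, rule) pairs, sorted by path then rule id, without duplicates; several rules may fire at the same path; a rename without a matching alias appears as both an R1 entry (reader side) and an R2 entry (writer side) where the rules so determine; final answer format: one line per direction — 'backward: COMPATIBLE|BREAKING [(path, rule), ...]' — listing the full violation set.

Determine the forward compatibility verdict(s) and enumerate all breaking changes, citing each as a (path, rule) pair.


the writer's type comes first in each Event pair
forward on Event — v1 reading data written by v2:
  scores: no writer match
  weight: no writer match
  zip: int64 -> int64, writer required; from zip
  quantity: no writer match
  avatar: bytes -> bytes, writer required; from avatar
  id: int32 -> int32, writer optional; from id
  retries: int32 -> int32, writer required; from retries
  writer scores: unknown to reader
  R1 fires at quantity
  R1 fires at scores
  => forward: BREAKING (2)
diffs on Event not affecting the asked answer:
  removed field weight from record Event -> no rule fires on it in Event's dialect; the asked verdict holds

forward: BREAKING [(quantity, R1), (scores, R1)]
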